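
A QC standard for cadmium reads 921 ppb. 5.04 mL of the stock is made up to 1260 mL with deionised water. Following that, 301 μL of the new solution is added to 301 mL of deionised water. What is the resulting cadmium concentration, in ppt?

Overall dilution factor = 250 × 1001 = 2.50 × 10⁵.
921 ppb / 2.50 × 10⁵ = 3.68 × 10⁻³ ppb = 3.68 ppt.

3.68 ppt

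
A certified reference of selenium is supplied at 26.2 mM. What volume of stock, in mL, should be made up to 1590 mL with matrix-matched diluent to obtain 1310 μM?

79.5 mL

1310 μM = 1.31 mM.
V₁ = C₂V₂/C₁ = 1.31 × 1590 / 26.2 = 79.5 mL.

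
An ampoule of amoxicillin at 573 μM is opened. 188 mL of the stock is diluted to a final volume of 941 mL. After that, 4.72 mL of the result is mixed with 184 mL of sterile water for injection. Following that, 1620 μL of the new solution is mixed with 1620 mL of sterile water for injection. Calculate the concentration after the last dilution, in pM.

2860 pM

Overall dilution factor = 5.005 × 39.98 × 1001 = 2.00 × 10⁵.
573 μM / 2.00 × 10⁵ = 2.86 × 10⁻³ μM = 2860 pM.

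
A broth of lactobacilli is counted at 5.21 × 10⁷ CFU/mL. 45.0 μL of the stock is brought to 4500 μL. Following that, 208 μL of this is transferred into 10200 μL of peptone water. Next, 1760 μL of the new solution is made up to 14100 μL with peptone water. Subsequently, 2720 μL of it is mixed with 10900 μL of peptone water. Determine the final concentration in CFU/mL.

260 CFU/mL

Overall dilution factor = 100 × 50.04 × 8.011 × 5.007 = 2.01 × 10⁵.
5.21 × 10⁷ CFU/mL / 2.01 × 10⁵ = 260 CFU/mL.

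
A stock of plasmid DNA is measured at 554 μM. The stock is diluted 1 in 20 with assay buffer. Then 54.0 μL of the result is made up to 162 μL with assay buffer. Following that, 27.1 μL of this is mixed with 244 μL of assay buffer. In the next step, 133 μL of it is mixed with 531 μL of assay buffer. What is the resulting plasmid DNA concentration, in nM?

Overall dilution factor = 20 × 3 × 10.00 × 4.992 = 2997.
554 μM / 2997 = 0.185 μM = 185 nM.

185 nM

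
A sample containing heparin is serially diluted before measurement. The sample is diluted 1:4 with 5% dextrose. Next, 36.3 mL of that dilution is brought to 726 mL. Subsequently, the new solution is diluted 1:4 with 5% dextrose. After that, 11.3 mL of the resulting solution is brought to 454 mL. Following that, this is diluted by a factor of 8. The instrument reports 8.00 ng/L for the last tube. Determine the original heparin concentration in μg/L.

Overall dilution factor = 4 × 20 × 4 × 40.18 × 8 = 1.03 × 10⁵.
Original = 8.00 ng/L × 1.03 × 10⁵ = 8.23 × 10⁵ ng/L = 823 μg/L.

823 μg/L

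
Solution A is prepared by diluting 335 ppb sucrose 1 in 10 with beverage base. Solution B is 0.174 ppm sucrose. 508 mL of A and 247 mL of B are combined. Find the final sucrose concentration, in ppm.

C_A = 335 ppb / 10 = 33.5 ppb.
C_B = 0.174 ppm = 174 ppb.
C_mix = (C_A·V_A + C_B·V_B)/(V_A + V_B) = (33.5×508 + 174×247) / 755.0 = 79.5 ppb = 0.0795 ppm.

0.0795 ppm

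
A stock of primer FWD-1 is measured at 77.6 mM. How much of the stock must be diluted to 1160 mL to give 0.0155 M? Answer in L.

0.232 L

0.0155 M = 15.5 mM.
V₁ = C₂V₂/C₁ = 15.5 × 1160 / 77.6 = 232 mL = 0.232 L.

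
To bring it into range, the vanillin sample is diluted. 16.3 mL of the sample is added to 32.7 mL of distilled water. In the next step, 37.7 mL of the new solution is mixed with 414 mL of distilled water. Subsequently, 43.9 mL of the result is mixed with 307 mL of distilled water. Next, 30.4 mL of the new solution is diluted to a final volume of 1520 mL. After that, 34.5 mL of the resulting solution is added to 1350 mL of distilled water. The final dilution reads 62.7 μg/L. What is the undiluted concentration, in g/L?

36.2 g/L

Overall dilution factor = 3.006 × 11.98 × 7.993 × 50 × 40.13 = 5.78 × 10⁵.
Original = 62.7 μg/L × 5.78 × 10⁵ = 3.62 × 10⁷ μg/L = 36.2 g/L.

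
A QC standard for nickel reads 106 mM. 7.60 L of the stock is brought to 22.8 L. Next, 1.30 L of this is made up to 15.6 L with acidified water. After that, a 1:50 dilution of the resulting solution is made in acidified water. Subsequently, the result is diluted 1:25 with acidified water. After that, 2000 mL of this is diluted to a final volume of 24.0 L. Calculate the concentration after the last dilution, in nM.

Overall dilution factor = 3 × 12 × 50 × 25 × 12 = 5.40 × 10⁵.
106 mM / 5.40 × 10⁵ = 1.96 × 10⁻⁴ mM = 196 nM.

196 nM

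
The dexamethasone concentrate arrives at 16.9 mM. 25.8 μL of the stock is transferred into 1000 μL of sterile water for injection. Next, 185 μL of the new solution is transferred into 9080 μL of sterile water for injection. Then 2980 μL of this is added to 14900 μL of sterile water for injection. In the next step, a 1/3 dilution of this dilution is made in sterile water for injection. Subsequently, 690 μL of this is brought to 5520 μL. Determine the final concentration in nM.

Overall dilution factor = 39.76 × 50.08 × 6 × 3 × 8 = 2.87 × 10⁵.
16.9 mM / 2.87 × 10⁵ = 5.89 × 10⁻⁵ mM = 58.9 nM.

58.9 nM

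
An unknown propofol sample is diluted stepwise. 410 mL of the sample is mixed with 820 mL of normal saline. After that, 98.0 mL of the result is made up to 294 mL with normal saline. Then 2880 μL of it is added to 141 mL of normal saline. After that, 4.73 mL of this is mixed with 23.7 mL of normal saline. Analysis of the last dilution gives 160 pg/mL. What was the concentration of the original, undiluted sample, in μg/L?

432 μg/L

Overall dilution factor = 3 × 3 × 49.96 × 6.011 = 2703.
Original = 160 pg/mL × 2703 = 4.32 × 10⁵ pg/mL = 432 μg/L.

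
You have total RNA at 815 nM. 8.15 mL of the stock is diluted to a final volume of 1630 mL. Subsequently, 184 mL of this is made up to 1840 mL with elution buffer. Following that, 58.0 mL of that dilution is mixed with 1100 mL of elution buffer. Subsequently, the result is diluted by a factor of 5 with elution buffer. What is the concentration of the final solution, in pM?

Overall dilution factor = 200 × 10 × 19.97 × 5 = 2.00 × 10⁵.
815 nM / 2.00 × 10⁵ = 4.08 × 10⁻³ nM = 4.08 pM.

4.08 pM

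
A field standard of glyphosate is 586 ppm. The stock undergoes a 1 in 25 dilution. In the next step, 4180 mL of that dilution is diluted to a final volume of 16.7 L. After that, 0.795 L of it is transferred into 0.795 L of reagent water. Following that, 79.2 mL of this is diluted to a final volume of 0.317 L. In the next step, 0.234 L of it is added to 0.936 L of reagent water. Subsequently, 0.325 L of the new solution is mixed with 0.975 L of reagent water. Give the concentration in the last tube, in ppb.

36.6 ppb

Overall dilution factor = 25 × 3.995 × 2 × 4.003 × 5 × 4 = 1.60 × 10⁴.
586 ppm / 1.60 × 10⁴ = 0.0366 ppm = 36.6 ppb.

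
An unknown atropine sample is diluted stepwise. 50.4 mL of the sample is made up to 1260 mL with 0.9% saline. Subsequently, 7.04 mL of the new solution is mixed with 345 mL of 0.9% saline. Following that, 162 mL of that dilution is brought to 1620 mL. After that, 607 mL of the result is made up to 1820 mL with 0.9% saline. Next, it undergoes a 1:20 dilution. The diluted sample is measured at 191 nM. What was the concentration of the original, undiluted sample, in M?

Overall dilution factor = 25 × 50.01 × 10 × 2.998 × 20 = 7.50 × 10⁵.
Original = 191 nM × 7.50 × 10⁵ = 1.43 × 10⁸ nM = 0.143 M.

0.143 M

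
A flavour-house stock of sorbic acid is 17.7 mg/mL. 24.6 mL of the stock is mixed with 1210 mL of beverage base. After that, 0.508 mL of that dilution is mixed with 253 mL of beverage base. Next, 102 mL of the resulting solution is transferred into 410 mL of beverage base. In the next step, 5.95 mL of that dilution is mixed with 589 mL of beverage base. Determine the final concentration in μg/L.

Overall dilution factor = 50.19 × 499.0 × 5.020 × 99.99 = 1.26 × 10⁷.
17.7 mg/mL / 1.26 × 10⁷ = 1.41 × 10⁻⁶ mg/mL = 1.41 μg/L.

1.41 μg/L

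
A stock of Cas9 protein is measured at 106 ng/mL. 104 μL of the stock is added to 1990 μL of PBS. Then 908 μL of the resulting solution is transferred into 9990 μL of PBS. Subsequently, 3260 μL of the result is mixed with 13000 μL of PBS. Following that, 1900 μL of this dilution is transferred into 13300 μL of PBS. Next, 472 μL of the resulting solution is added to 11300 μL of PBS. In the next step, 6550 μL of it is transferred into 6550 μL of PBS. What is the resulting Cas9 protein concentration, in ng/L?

0.220 ng/L

Overall dilution factor = 20.13 × 12.00 × 4.988 × 8 × 24.94 × 2 = 4.81 × 10⁵.
106 ng/mL / 4.81 × 10⁵ = 2.20 × 10⁻⁴ ng/mL = 0.220 ng/L.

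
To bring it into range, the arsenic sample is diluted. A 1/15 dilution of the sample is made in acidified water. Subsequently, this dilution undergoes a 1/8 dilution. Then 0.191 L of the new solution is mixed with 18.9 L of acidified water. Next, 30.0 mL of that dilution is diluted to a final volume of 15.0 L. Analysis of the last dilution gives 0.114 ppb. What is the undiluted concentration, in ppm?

684 ppm

Overall dilution factor = 15 × 8 × 99.95 × 500 = 6.00 × 10⁶.
Original = 0.114 ppb × 6.00 × 10⁶ = 6.84 × 10⁵ ppb = 684 ppm.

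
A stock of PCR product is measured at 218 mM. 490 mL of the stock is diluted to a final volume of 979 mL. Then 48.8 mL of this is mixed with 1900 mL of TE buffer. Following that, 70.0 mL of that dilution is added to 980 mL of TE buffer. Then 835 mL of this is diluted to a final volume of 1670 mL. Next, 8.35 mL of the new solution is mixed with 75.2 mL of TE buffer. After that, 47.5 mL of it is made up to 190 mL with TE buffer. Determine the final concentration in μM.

2.28 μM

Overall dilution factor = 1.998 × 39.93 × 15 × 2 × 10.01 × 4 = 9.58 × 10⁴.
218 mM / 9.58 × 10⁴ = 2.28 × 10⁻³ mM = 2.28 μM.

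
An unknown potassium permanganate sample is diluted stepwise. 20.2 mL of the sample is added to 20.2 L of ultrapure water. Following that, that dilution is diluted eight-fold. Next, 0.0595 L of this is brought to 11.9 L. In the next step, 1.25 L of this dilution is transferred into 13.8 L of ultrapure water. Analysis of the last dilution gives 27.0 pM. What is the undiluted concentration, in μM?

Overall dilution factor = 1001 × 8 × 200 × 12.04 = 1.93 × 10⁷.
Original = 27.0 pM × 1.93 × 10⁷ = 5.21 × 10⁸ pM = 521 μM.

521 μM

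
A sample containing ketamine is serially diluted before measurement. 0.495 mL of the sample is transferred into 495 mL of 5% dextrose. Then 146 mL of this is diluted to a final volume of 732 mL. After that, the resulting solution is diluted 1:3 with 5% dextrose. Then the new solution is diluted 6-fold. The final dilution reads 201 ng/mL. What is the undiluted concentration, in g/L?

Overall dilution factor = 1001 × 5.014 × 3 × 6 = 9.03 × 10⁴.
Original = 201 ng/mL × 9.03 × 10⁴ = 1.82 × 10⁷ ng/mL = 18.2 g/L.

18.2 g/L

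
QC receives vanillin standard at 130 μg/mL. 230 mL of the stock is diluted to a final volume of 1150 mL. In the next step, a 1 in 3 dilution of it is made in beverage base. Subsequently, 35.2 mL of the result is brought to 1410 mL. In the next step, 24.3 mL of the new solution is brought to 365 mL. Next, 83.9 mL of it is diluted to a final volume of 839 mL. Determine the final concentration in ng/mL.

Overall dilution factor = 5 × 3 × 40.06 × 15.02 × 10 = 9.03 × 10⁴.
130 μg/mL / 9.03 × 10⁴ = 1.44 × 10⁻³ μg/mL = 1.44 ng/mL.

1.44 ng/mL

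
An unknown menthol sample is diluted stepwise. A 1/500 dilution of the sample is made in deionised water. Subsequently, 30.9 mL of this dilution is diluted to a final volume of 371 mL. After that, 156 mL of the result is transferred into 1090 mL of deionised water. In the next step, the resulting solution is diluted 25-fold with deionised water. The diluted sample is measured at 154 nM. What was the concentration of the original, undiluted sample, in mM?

Overall dilution factor = 500 × 12.01 × 7.987 × 25 = 1.20 × 10⁶.
Original = 154 nM × 1.20 × 10⁶ = 1.85 × 10⁸ nM = 185 mM.

185 mM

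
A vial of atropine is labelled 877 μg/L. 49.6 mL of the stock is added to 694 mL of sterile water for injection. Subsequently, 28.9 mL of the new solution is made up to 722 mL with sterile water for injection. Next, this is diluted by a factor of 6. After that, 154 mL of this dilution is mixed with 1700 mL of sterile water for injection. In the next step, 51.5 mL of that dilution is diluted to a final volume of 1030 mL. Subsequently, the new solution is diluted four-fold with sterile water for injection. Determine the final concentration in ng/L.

Overall dilution factor = 14.99 × 24.98 × 6 × 12.04 × 20 × 4 = 2.16 × 10⁶.
877 μg/L / 2.16 × 10⁶ = 4.05 × 10⁻⁴ μg/L = 0.405 ng/L.

0.405 ng/L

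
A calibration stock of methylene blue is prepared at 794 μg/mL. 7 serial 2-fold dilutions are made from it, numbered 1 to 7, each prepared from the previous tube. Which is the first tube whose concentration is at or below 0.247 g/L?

Tube n has concentration 794 μg/mL / 2ⁿ.
Need 2ⁿ ≥ 794 μg/mL / 0.247 g/L = 3.21, so n ≥ 1.68.
First such tube: n = 2.

tube 2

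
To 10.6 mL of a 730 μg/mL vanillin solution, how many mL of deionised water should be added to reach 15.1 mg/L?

502 mL

15.1 mg/L = 15.1 μg/mL.
V₂ = C₁V₁/C₂ = 730 × 10.6 / 15.1 = 512 mL.
Diluent to add = V₂ − V₁ = 512 − 10.6 = 502 mL.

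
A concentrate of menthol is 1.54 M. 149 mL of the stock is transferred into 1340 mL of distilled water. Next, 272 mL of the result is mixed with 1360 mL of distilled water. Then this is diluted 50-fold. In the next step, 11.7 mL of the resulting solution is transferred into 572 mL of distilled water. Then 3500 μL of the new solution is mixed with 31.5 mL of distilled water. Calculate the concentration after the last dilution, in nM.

Overall dilution factor = 9.993 × 6 × 50 × 49.89 × 10 = 1.50 × 10⁶.
1.54 M / 1.50 × 10⁶ = 1.03 × 10⁻⁶ M = 1030 nM.

1030 nM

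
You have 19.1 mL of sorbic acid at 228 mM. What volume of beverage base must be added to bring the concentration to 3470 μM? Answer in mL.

1240 mL

3470 μM = 3.47 mM.
V₂ = C₁V₁/C₂ = 228 × 19.1 / 3.47 = 1255 mL.
Diluent to add = V₂ − V₁ = 1255 − 19.1 = 1240 mL.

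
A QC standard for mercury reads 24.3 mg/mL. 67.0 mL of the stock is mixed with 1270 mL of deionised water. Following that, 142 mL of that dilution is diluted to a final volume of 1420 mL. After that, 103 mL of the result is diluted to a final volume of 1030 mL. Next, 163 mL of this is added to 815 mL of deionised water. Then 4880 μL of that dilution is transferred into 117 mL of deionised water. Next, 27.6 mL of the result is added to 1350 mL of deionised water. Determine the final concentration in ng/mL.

1.63 ng/mL

Overall dilution factor = 19.96 × 10 × 10 × 6 × 24.98 × 49.91 = 1.49 × 10⁷.
24.3 mg/mL / 1.49 × 10⁷ = 1.63 × 10⁻⁶ mg/mL = 1.63 ng/mL.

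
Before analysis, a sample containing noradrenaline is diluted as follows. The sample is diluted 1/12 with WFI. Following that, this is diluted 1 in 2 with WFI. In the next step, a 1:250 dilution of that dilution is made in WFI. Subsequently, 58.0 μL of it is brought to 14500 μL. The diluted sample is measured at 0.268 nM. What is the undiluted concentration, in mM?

Overall dilution factor = 12 × 2 × 250 × 250 = 1.50 × 10⁶.
Original = 0.268 nM × 1.50 × 10⁶ = 4.02 × 10⁵ nM = 0.402 mM.

0.402 mM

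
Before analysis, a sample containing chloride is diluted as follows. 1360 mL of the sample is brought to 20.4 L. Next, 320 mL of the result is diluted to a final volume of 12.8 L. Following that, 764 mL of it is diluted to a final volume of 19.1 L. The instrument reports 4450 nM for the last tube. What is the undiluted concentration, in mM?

Overall dilution factor = 15 × 40 × 25 = 1.50 × 10⁴.
Original = 4450 nM × 1.50 × 10⁴ = 6.67 × 10⁷ nM = 66.7 mM.

66.7 mM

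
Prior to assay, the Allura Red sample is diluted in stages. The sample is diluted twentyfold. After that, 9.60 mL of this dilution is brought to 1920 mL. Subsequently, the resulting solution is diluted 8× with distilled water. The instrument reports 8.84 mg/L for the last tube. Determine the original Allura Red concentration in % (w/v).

28.3 % (w/v)

Overall dilution factor = 20 × 200 × 8 = 3.20 × 10⁴.
Original = 8.84 mg/L × 3.20 × 10⁴ = 2.83 × 10⁵ mg/L = 28.3 % (w/v).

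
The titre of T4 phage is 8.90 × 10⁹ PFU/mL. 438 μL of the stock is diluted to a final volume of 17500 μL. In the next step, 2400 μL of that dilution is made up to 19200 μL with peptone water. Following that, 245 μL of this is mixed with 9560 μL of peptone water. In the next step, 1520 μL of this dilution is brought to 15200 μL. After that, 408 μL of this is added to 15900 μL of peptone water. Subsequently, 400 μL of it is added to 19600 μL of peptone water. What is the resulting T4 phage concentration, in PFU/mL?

34.8 PFU/mL

Overall dilution factor = 39.95 × 8 × 40.02 × 10 × 39.97 × 50 = 2.56 × 10⁸.
8.90 × 10⁹ PFU/mL / 2.56 × 10⁸ = 34.8 PFU/mL.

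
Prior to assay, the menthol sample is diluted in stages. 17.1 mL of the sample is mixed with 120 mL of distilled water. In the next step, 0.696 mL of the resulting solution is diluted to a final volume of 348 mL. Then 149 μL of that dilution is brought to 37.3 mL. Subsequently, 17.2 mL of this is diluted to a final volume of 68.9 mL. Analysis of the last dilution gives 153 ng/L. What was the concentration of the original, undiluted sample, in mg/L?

Overall dilution factor = 8.018 × 500 × 250.3 × 4.006 = 4.02 × 10⁶.
Original = 153 ng/L × 4.02 × 10⁶ = 6.15 × 10⁸ ng/L = 615 mg/L.

615 mg/L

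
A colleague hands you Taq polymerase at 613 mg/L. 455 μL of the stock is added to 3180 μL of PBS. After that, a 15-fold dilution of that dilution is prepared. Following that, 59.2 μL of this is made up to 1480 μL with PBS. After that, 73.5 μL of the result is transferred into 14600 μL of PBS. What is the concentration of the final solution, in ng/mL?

1.02 ng/mL

Overall dilution factor = 7.989 × 15 × 25 × 199.6 = 5.98 × 10⁵.
613 mg/L / 5.98 × 10⁵ = 1.02 × 10⁻³ mg/L = 1.02 ng/mL.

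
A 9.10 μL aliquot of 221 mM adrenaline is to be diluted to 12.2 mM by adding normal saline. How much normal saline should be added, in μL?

156 μL

V₂ = C₁V₁/C₂ = 221 × 9.10 / 12.2 = 165 μL.
Diluent to add = V₂ − V₁ = 165 − 9.10 = 156 μL.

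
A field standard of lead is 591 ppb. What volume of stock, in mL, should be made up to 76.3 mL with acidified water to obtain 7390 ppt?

7390 ppt = 7.39 ppb.
V₁ = C₂V₂/C₁ = 7.39 × 76.3 / 591 = 0.954 mL.

0.954 mL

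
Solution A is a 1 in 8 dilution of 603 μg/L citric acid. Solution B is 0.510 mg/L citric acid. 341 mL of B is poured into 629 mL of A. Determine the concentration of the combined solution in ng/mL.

C_A = 603 μg/L / 8 = 75.4 μg/L.
C_B = 0.510 mg/L = 510 μg/L.
C_mix = (C_A·V_A + C_B·V_B)/(V_A + V_B) = (75.4×629 + 510×341) / 970.0 = 228 μg/L = 228 ng/mL.

228 ng/mL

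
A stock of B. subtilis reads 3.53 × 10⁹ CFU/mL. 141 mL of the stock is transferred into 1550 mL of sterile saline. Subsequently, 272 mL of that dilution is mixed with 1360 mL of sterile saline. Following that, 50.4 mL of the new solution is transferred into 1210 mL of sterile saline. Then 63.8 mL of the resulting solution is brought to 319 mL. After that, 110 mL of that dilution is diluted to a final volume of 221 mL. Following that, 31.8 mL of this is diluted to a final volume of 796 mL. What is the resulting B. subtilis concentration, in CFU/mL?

7800 CFU/mL

Overall dilution factor = 11.99 × 6 × 25.01 × 5 × 2.009 × 25.03 = 4.52 × 10⁵.
3.53 × 10⁹ CFU/mL / 4.52 × 10⁵ = 7800 CFU/mL.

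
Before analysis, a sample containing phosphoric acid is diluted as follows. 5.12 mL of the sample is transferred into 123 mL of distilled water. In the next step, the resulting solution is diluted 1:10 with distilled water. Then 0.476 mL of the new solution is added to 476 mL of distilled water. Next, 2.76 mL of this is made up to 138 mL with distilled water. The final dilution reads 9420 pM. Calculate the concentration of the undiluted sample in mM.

Overall dilution factor = 25.02 × 10 × 1001 × 50 = 1.25 × 10⁷.
Original = 9420 pM × 1.25 × 10⁷ = 1.18 × 10¹¹ pM = 118 mM.

118 mM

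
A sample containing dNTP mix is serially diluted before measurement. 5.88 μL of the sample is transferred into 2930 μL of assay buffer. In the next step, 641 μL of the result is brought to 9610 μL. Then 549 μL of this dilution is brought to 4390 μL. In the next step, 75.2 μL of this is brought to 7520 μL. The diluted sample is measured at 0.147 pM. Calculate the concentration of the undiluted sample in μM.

Overall dilution factor = 499.3 × 14.99 × 7.996 × 100 = 5.99 × 10⁶.
Original = 0.147 pM × 5.99 × 10⁶ = 8.80 × 10⁵ pM = 0.880 μM.

0.880 μM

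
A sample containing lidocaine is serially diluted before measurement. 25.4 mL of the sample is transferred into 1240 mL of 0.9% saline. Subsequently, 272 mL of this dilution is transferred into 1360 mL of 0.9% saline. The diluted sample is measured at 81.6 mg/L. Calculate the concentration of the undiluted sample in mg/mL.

Overall dilution factor = 49.82 × 6 = 299.
Original = 81.6 mg/L × 299 = 2.44 × 10⁴ mg/L = 24.4 mg/mL.

24.4 mg/mL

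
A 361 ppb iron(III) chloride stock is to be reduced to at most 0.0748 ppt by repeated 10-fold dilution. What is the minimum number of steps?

7

Need 10ⁿ ≥ 4.83 × 10⁶, so n ≥ log(4.83 × 10⁶)/log(10) = 6.68.
Minimum whole steps: n = 7.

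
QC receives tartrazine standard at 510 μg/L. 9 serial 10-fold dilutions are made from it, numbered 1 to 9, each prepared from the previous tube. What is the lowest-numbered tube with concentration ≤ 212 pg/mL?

Tube n has concentration 510 μg/L / 10ⁿ.
Need 10ⁿ ≥ 510 μg/L / 212 pg/mL = 2406, so n ≥ 3.38.
First such tube: n = 4.

tube 4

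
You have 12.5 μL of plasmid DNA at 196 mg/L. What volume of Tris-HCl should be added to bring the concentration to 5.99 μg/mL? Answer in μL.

5.99 μg/mL = 5.99 mg/L.
V₂ = C₁V₁/C₂ = 196 × 12.5 / 5.99 = 409 μL.
Diluent to add = V₂ − V₁ = 409 − 12.5 = 397 μL.

397 μL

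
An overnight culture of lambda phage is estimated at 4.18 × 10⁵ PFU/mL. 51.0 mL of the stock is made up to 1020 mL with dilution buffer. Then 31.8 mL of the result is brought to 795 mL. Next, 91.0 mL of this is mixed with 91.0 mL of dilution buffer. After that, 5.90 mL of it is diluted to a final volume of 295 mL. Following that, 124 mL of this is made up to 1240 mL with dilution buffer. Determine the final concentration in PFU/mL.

0.836 PFU/mL

Overall dilution factor = 20 × 25 × 2 × 50 × 10 = 5.00 × 10⁵.
4.18 × 10⁵ PFU/mL / 5.00 × 10⁵ = 0.836 PFU/mL.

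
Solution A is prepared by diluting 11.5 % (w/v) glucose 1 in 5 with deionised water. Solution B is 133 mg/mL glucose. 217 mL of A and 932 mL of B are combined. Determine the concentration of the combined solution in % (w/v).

C_A = 11.5 % (w/v) / 5 = 2.30 % (w/v).
C_B = 133 mg/mL = 13.3 % (w/v).
C_mix = (C_A·V_A + C_B·V_B)/(V_A + V_B) = (2.30×217 + 13.3×932) / 1149 = 11.2 % (w/v).

11.2 % (w/v)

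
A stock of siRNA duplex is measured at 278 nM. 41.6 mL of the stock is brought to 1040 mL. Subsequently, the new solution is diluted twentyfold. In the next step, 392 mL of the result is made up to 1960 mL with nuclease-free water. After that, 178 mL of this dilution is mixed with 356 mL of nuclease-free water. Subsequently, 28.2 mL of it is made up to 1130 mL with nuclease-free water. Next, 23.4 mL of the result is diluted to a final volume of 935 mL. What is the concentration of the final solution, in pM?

Overall dilution factor = 25 × 20 × 5 × 3 × 40.07 × 39.96 = 1.20 × 10⁷.
278 nM / 1.20 × 10⁷ = 2.32 × 10⁻⁵ nM = 0.0232 pM.

0.0232 pM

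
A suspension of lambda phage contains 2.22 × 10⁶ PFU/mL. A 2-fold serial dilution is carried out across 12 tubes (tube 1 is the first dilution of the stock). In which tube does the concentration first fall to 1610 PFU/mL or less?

tube 11

Tube n has concentration 2.22 × 10⁶ PFU/mL / 2ⁿ.
Need 2ⁿ ≥ 2.22 × 10⁶ PFU/mL / 1610 PFU/mL = 1379, so n ≥ 10.43.
First such tube: n = 11.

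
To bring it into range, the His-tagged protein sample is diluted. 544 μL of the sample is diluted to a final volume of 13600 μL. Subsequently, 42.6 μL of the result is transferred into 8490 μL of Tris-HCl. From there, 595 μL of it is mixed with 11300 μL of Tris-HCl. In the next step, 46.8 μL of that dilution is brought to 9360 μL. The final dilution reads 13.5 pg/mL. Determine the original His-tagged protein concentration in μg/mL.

Overall dilution factor = 25 × 200.3 × 19.99 × 200 = 2.00 × 10⁷.
Original = 13.5 pg/mL × 2.00 × 10⁷ = 2.70 × 10⁸ pg/mL = 270 μg/mL.

270 μg/mL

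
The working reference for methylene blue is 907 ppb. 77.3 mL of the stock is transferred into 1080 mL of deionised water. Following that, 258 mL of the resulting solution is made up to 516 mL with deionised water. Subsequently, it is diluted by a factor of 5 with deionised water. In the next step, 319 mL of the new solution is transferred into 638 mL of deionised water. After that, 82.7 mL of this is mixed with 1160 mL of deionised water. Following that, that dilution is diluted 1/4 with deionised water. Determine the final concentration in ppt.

Overall dilution factor = 14.97 × 2 × 5 × 3 × 15.03 × 4 = 2.70 × 10⁴.
907 ppb / 2.70 × 10⁴ = 0.0336 ppb = 33.6 ppt.

33.6 ppt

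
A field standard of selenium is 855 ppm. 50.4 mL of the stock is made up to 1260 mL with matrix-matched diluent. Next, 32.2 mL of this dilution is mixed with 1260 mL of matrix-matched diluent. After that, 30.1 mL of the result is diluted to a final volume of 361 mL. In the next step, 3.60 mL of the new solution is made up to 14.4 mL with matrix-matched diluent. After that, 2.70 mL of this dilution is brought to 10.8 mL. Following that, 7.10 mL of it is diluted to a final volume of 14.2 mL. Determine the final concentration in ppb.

2.22 ppb

Overall dilution factor = 25 × 40.13 × 11.99 × 4 × 4 × 2 = 3.85 × 10⁵.
855 ppm / 3.85 × 10⁵ = 2.22 × 10⁻³ ppm = 2.22 ppb.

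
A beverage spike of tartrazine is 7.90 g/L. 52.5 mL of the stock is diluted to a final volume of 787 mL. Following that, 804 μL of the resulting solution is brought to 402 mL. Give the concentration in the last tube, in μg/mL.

1.05 μg/mL

Overall dilution factor = 14.99 × 500 = 7495.
7.90 g/L / 7495 = 1.05 × 10⁻³ g/L = 1.05 μg/mL.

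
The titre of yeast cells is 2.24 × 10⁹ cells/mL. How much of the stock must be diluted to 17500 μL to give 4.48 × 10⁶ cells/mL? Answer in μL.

35.0 μL

V₁ = C₂V₂/C₁ = 4.48 × 10⁶ × 17500 / 2.24 × 10⁹ = 35.0 μL.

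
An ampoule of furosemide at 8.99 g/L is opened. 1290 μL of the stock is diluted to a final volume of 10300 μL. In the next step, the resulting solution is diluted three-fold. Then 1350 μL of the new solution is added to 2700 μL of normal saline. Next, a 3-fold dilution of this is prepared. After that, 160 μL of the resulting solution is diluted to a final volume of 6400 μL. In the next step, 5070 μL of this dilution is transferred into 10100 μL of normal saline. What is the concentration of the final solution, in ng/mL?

348 ng/mL

Overall dilution factor = 7.984 × 3 × 3 × 3 × 40 × 2.992 = 2.58 × 10⁴.
8.99 g/L / 2.58 × 10⁴ = 3.48 × 10⁻⁴ g/L = 348 ng/mL.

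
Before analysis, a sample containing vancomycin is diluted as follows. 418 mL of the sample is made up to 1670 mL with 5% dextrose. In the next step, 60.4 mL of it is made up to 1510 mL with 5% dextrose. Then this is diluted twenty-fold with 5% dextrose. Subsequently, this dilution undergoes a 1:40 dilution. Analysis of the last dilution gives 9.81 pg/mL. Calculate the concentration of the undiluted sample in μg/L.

784 μg/L

Overall dilution factor = 3.995 × 25 × 20 × 40 = 7.99 × 10⁴.
Original = 9.81 pg/mL × 7.99 × 10⁴ = 7.84 × 10⁵ pg/mL = 784 μg/L.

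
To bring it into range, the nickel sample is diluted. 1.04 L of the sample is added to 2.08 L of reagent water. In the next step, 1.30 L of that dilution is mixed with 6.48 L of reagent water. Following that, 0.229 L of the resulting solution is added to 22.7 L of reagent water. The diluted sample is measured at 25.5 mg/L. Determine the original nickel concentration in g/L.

45.8 g/L

Overall dilution factor = 3 × 5.985 × 100.1 = 1798.
Original = 25.5 mg/L × 1798 = 4.58 × 10⁴ mg/L = 45.8 g/L.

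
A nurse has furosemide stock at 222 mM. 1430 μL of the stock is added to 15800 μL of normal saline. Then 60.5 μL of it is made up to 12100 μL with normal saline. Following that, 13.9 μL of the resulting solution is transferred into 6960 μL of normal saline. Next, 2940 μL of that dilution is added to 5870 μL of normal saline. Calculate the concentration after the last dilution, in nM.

61.3 nM

Overall dilution factor = 12.05 × 200 × 501.7 × 2.997 = 3.62 × 10⁶.
222 mM / 3.62 × 10⁶ = 6.13 × 10⁻⁵ mM = 61.3 nM.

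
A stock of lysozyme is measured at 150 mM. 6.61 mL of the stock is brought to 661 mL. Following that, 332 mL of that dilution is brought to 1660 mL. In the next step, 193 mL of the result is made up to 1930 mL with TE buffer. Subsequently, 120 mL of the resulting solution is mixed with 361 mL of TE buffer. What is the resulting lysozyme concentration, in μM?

7.48 μM

Overall dilution factor = 100 × 5 × 10 × 4.008 = 2.00 × 10⁴.
150 mM / 2.00 × 10⁴ = 7.48 × 10⁻³ mM = 7.48 μM.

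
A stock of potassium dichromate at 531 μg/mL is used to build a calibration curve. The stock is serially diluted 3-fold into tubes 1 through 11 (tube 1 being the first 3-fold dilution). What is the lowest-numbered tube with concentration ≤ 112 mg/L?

tube 2

Tube n has concentration 531 μg/mL / 3ⁿ.
Need 3ⁿ ≥ 531 μg/mL / 112 mg/L = 4.74, so n ≥ 1.42.
First such tube: n = 2.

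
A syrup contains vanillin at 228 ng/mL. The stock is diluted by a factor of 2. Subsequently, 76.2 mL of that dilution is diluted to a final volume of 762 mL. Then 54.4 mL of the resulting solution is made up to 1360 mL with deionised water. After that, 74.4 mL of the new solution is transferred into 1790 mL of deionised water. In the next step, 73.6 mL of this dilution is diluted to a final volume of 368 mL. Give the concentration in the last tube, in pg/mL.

Overall dilution factor = 2 × 10 × 25 × 25.06 × 5 = 6.26 × 10⁴.
228 ng/mL / 6.26 × 10⁴ = 3.64 × 10⁻³ ng/mL = 3.64 pg/mL.

3.64 pg/mL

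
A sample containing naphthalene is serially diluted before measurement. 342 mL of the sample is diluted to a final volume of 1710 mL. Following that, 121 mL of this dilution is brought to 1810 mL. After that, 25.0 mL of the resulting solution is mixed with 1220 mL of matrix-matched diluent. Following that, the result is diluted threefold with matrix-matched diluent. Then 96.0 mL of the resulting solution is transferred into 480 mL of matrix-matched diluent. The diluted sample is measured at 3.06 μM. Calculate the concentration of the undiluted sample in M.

0.205 M

Overall dilution factor = 5 × 14.96 × 49.80 × 3 × 6 = 6.70 × 10⁴.
Original = 3.06 μM × 6.70 × 10⁴ = 2.05 × 10⁵ μM = 0.205 M.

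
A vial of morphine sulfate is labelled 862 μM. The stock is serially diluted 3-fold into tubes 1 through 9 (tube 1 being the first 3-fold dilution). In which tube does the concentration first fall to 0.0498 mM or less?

tube 3

Tube n has concentration 862 μM / 3ⁿ.
Need 3ⁿ ≥ 862 μM / 0.0498 mM = 17.3, so n ≥ 2.60.
First such tube: n = 3.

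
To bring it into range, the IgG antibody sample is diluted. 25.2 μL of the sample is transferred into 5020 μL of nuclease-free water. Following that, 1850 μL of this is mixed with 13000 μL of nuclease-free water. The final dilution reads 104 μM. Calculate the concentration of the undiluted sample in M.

0.167 M

Overall dilution factor = 200.2 × 8.027 = 1607.
Original = 104 μM × 1607 = 1.67 × 10⁵ μM = 0.167 M.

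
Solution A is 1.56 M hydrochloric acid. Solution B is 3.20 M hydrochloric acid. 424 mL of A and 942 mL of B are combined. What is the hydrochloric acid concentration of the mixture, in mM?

C_mix = (C_A·V_A + C_B·V_B)/(V_A + V_B) = (1.56×424 + 3.20×942) / 1366 = 2.69 M = 2690 mM.

2690 mM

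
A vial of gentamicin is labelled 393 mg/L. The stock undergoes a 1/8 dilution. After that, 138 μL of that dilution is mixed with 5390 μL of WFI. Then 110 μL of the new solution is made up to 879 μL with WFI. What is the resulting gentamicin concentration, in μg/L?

153 μg/L

Overall dilution factor = 8 × 40.06 × 7.991 = 2561.
393 mg/L / 2561 = 0.153 mg/L = 153 μg/L.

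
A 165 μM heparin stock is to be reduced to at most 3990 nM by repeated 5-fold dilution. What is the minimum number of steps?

3

Need 5ⁿ ≥ 41.4, so n ≥ log(41.4)/log(5) = 2.31.
Minimum whole steps: n = 3.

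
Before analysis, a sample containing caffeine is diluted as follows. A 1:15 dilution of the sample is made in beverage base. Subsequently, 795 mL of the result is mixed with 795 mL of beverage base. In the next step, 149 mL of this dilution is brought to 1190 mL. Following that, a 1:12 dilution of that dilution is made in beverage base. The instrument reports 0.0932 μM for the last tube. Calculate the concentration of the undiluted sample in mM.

0.268 mM

Overall dilution factor = 15 × 2 × 7.987 × 12 = 2875.
Original = 0.0932 μM × 2875 = 268 μM = 0.268 mM.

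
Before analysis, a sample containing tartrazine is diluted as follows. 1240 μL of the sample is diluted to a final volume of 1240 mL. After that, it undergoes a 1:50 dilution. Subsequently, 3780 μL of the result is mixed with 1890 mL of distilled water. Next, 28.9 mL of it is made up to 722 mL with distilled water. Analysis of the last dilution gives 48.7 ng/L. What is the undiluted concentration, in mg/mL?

Overall dilution factor = 1000 × 50 × 501 × 24.98 = 6.26 × 10⁸.
Original = 48.7 ng/L × 6.26 × 10⁸ = 3.05 × 10¹⁰ ng/L = 30.5 mg/mL.

30.5 mg/mL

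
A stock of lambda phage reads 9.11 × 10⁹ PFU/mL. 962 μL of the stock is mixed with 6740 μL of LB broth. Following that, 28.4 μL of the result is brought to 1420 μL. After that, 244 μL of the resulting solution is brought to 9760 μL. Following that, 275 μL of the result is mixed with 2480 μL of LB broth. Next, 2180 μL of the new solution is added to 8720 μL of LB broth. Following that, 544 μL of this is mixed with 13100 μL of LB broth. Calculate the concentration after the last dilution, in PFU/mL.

453 PFU/mL

Overall dilution factor = 8.006 × 50 × 40 × 10.02 × 5 × 25.08 = 2.01 × 10⁷.
9.11 × 10⁹ PFU/mL / 2.01 × 10⁷ = 453 PFU/mL.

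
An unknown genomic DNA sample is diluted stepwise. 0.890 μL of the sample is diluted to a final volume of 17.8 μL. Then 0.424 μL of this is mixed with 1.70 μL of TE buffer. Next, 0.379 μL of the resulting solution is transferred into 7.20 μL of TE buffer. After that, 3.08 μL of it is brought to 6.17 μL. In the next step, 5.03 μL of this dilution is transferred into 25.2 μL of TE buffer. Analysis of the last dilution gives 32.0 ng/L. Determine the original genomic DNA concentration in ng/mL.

Overall dilution factor = 20 × 5.009 × 20.00 × 2.003 × 6.010 = 2.41 × 10⁴.
Original = 32.0 ng/L × 2.41 × 10⁴ = 7.72 × 10⁵ ng/L = 772 ng/mL.

772 ng/mL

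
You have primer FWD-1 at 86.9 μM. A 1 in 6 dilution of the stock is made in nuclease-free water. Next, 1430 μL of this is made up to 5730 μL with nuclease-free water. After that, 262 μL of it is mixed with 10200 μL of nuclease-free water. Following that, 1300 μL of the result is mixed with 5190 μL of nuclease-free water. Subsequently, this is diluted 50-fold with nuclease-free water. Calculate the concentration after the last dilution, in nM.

Overall dilution factor = 6 × 4.007 × 39.93 × 4.992 × 50 = 2.40 × 10⁵.
86.9 μM / 2.40 × 10⁵ = 3.63 × 10⁻⁴ μM = 0.363 nM.

0.363 nM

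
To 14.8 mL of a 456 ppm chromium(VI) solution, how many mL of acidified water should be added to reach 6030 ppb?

1100 mL

6030 ppb = 6.03 ppm.
V₂ = C₁V₁/C₂ = 456 × 14.8 / 6.03 = 1119 mL.
Diluent to add = V₂ − V₁ = 1119 − 14.8 = 1100 mL.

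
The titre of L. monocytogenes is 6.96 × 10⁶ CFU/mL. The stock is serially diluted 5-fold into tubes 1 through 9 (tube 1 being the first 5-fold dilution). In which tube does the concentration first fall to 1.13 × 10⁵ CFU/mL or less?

tube 3

Tube n has concentration 6.96 × 10⁶ CFU/mL / 5ⁿ.
Need 5ⁿ ≥ 6.96 × 10⁶ CFU/mL / 1.13 × 10⁵ CFU/mL = 61.6, so n ≥ 2.56.
First such tube: n = 3.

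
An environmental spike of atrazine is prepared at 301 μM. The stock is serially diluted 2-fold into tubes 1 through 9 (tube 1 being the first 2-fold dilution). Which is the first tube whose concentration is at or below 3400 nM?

Tube n has concentration 301 μM / 2ⁿ.
Need 2ⁿ ≥ 301 μM / 3400 nM = 88.5, so n ≥ 6.47.
First such tube: n = 7.

tube 7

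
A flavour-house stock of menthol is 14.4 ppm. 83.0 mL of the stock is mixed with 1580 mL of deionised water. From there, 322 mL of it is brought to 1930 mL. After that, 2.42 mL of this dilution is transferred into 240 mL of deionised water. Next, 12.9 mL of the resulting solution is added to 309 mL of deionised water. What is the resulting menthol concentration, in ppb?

0.0480 ppb

Overall dilution factor = 20.04 × 5.994 × 100.2 × 24.95 = 3.00 × 10⁵.
14.4 ppm / 3.00 × 10⁵ = 4.80 × 10⁻⁵ ppm = 0.0480 ppb.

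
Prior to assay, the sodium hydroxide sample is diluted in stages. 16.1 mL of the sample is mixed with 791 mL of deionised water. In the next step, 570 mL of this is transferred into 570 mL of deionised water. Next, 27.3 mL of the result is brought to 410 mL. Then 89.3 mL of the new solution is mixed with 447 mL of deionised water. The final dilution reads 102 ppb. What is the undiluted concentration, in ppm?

922 ppm

Overall dilution factor = 50.13 × 2 × 15.02 × 6.006 = 9043.
Original = 102 ppb × 9043 = 9.22 × 10⁵ ppb = 922 ppm.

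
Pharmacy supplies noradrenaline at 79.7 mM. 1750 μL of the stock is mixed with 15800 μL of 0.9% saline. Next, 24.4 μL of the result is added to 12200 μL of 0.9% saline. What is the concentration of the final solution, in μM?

15.9 μM

Overall dilution factor = 10.03 × 501 = 5024.
79.7 mM / 5024 = 0.0159 mM = 15.9 μM.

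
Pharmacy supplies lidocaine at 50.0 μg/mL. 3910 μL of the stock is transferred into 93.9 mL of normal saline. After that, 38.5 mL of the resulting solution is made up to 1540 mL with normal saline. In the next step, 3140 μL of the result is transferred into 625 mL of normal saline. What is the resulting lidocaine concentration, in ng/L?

Overall dilution factor = 25.02 × 40 × 200.0 = 2.00 × 10⁵.
50.0 μg/mL / 2.00 × 10⁵ = 2.50 × 10⁻⁴ μg/mL = 250 ng/L.

250 ng/L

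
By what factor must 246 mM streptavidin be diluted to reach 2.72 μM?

9.04 × 10⁴

Factor = C₀/C_target = 246 mM / 2.72 μM = 9.04 × 10⁴.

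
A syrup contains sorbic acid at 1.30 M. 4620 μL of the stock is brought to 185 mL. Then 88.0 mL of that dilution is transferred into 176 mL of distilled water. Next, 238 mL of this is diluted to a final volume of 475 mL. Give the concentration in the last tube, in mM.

5.42 mM

Overall dilution factor = 40.04 × 3 × 1.996 = 240.
1.30 M / 240 = 5.42 × 10⁻³ M = 5.42 mM.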